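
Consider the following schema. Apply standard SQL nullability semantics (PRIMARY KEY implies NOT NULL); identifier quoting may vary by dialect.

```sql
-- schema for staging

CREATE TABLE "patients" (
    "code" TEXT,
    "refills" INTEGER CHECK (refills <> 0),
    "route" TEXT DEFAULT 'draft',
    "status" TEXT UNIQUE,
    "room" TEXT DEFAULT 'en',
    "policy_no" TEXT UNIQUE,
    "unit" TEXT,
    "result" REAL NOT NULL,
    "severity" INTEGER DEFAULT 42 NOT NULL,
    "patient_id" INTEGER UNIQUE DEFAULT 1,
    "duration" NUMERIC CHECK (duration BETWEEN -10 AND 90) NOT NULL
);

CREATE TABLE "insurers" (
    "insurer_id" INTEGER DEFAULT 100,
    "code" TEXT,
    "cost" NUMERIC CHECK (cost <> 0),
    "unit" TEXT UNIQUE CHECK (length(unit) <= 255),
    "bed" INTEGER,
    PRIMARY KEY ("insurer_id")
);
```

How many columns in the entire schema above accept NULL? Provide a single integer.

patients: 8 nullable (code, refills, route, status, room, policy_no, unit, patient_id — PK none and explicit NOT NULL columns excluded).
insurers: 4 nullable (code, cost, unit, bed — PK (insurer_id) and explicit NOT NULL columns excluded).
Total: 8 + 4 = 12.

12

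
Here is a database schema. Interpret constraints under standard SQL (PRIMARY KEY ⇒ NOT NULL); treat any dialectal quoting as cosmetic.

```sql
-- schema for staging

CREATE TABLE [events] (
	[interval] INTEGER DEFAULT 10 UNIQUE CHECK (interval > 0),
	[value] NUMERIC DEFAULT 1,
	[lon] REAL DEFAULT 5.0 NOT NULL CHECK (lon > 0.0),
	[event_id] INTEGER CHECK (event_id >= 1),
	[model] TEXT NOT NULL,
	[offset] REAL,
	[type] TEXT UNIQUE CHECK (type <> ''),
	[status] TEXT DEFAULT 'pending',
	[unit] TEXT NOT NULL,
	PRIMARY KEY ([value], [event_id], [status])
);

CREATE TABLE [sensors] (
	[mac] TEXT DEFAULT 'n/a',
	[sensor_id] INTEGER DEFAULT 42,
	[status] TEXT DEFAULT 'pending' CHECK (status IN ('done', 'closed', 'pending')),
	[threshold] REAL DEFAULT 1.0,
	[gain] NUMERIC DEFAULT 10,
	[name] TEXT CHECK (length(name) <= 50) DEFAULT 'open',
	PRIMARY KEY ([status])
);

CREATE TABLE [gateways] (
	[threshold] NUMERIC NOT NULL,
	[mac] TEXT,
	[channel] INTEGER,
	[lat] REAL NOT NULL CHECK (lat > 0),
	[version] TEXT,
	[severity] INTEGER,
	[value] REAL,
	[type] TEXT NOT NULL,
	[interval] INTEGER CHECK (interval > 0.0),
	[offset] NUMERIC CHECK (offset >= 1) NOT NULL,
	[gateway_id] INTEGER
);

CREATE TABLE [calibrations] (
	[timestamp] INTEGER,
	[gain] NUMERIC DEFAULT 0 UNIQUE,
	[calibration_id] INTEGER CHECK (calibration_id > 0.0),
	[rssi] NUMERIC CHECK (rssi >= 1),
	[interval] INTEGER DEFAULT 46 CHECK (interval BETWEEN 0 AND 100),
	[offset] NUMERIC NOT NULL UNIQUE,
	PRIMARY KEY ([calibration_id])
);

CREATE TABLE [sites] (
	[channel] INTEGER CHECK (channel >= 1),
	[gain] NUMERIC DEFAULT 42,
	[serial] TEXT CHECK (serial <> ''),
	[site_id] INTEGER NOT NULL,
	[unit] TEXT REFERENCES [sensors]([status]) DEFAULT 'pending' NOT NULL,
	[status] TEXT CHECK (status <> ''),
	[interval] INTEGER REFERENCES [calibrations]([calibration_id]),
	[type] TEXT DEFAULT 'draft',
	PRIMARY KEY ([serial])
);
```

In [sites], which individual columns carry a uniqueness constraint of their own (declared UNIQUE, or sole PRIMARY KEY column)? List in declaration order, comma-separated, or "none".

serial

- channel: no UNIQUE or single-column PK constraint.
- gain: no UNIQUE or single-column PK constraint.
- serial: single-column PRIMARY KEY → unique.
- site_id: no UNIQUE or single-column PK constraint.
- unit: no UNIQUE or single-column PK constraint.
- status: no UNIQUE or single-column PK constraint.
- interval: no UNIQUE or single-column PK constraint.
- type: no UNIQUE or single-column PK constraint.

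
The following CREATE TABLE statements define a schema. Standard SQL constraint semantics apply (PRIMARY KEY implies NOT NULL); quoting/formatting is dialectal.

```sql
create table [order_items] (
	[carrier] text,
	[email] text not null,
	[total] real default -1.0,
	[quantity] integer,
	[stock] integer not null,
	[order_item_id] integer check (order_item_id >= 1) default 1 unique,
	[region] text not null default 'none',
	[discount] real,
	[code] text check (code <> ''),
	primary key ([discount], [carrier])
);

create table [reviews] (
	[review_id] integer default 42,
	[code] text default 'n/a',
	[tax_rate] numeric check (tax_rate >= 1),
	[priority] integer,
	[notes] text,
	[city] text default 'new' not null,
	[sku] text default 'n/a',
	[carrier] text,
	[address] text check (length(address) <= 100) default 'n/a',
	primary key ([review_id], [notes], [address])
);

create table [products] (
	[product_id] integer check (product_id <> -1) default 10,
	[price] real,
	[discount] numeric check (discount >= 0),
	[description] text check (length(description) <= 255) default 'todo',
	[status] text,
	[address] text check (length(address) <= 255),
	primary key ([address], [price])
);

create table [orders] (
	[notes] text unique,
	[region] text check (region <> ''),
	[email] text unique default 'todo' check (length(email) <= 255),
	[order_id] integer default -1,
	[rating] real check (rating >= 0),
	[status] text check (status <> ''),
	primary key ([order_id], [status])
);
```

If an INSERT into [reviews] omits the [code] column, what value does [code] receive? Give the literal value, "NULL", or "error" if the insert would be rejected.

'n/a'

code has an explicit DEFAULT 'n/a'.
When the column is omitted from an INSERT, that default is used.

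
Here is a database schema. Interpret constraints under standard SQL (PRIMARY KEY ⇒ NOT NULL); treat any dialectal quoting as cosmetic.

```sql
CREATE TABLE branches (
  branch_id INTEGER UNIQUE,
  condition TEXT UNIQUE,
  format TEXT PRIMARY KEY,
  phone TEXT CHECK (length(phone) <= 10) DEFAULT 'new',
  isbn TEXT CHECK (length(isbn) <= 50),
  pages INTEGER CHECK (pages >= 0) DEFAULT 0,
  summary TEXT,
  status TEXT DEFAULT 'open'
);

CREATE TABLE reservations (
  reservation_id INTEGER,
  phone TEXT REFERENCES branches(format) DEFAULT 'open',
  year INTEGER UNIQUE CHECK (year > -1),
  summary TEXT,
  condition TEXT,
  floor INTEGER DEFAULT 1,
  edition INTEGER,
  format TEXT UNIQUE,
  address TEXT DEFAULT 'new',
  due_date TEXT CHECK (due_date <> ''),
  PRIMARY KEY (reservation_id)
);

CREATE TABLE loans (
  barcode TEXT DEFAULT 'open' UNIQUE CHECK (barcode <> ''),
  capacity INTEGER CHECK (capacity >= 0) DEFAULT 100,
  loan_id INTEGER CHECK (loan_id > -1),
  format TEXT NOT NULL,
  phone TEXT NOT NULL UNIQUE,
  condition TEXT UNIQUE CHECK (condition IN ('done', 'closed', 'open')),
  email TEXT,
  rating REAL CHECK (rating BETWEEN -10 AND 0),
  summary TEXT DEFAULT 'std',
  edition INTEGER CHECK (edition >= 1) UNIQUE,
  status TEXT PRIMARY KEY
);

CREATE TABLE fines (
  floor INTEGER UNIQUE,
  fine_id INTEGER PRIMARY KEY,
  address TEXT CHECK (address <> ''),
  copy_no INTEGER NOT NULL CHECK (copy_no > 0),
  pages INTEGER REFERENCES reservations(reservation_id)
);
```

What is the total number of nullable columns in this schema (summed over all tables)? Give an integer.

branches: 7 nullable (branch_id, condition, phone, isbn, pages, summary, status — PK (format) and explicit NOT NULL columns excluded).
reservations: 9 nullable (phone, year, summary, condition, floor, edition, format, address, due_date — PK (reservation_id) and explicit NOT NULL columns excluded).
loans: 8 nullable (barcode, capacity, loan_id, condition, email, rating, summary, edition — PK (status) and explicit NOT NULL columns excluded).
fines: 3 nullable (floor, address, pages — PK (fine_id) and explicit NOT NULL columns excluded).
Total: 7 + 9 + 8 + 3 = 27.

27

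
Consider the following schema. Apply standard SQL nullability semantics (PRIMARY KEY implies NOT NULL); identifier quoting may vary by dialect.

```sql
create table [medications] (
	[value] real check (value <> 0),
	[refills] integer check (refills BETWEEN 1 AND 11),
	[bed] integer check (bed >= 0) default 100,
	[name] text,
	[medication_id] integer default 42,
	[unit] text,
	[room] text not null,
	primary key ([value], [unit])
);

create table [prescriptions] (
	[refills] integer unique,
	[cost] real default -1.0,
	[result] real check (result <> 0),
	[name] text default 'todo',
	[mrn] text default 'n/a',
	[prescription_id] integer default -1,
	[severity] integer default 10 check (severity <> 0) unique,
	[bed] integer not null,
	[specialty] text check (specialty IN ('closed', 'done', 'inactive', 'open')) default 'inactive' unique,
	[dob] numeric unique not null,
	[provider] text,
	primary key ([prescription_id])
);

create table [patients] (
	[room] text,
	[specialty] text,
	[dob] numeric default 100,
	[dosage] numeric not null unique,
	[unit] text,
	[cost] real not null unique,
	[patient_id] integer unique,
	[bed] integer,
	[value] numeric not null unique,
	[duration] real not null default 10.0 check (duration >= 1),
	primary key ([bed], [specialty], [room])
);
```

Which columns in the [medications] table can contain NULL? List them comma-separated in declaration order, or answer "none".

refills, bed, name, medication_id

- value: part of the PRIMARY KEY, which implies NOT NULL → not nullable.
- refills: CHECK does not forbid NULL (a CHECK constraint passes when its expression is NULL) → nullable.
- bed: CHECK does not forbid NULL (a CHECK constraint passes when its expression is NULL) → nullable.
- name: no NOT NULL constraint applies → nullable.
- medication_id: DEFAULT only fills an omitted column; an explicit NULL is still allowed → nullable.
- unit: part of the PRIMARY KEY, which implies NOT NULL → not nullable.
- room: declared NOT NULL → not nullable.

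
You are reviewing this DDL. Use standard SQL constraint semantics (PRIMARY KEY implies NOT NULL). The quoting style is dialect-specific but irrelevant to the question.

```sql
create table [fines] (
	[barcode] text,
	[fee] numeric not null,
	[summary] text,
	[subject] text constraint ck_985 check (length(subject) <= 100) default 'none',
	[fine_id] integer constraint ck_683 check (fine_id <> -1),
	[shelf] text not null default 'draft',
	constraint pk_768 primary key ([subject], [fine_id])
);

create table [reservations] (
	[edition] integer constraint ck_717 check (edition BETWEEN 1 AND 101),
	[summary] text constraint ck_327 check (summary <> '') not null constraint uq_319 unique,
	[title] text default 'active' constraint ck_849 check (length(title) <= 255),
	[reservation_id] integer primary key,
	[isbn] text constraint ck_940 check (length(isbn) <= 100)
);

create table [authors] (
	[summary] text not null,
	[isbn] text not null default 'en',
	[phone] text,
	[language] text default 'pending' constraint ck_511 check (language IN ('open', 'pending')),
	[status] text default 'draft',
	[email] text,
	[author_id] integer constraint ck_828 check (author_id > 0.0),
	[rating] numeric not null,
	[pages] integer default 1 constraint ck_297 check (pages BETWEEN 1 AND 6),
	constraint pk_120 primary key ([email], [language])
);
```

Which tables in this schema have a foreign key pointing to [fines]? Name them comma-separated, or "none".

none

No REFERENCES clause anywhere in the schema names fines.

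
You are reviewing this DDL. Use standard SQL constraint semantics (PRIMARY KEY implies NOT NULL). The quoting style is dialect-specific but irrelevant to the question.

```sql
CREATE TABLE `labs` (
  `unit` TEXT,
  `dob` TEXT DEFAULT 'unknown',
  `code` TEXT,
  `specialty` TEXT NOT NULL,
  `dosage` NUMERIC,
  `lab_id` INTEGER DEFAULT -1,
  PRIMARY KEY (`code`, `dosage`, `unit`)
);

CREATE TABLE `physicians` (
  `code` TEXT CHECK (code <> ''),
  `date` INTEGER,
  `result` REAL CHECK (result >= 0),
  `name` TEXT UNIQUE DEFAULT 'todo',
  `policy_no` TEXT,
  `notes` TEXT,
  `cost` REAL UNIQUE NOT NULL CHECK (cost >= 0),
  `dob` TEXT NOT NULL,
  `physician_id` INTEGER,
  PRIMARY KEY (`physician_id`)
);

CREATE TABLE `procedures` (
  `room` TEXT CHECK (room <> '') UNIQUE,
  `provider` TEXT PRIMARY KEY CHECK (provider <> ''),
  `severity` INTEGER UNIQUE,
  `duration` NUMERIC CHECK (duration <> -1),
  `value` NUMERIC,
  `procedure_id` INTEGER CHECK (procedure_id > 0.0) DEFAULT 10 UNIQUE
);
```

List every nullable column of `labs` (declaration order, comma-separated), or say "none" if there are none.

- unit: part of the PRIMARY KEY, which implies NOT NULL → not nullable.
- dob: DEFAULT only fills an omitted column; an explicit NULL is still allowed → nullable.
- code: part of the PRIMARY KEY, which implies NOT NULL → not nullable.
- specialty: declared NOT NULL → not nullable.
- dosage: part of the PRIMARY KEY, which implies NOT NULL → not nullable.
- lab_id: DEFAULT only fills an omitted column; an explicit NULL is still allowed → nullable.

dob, lab_id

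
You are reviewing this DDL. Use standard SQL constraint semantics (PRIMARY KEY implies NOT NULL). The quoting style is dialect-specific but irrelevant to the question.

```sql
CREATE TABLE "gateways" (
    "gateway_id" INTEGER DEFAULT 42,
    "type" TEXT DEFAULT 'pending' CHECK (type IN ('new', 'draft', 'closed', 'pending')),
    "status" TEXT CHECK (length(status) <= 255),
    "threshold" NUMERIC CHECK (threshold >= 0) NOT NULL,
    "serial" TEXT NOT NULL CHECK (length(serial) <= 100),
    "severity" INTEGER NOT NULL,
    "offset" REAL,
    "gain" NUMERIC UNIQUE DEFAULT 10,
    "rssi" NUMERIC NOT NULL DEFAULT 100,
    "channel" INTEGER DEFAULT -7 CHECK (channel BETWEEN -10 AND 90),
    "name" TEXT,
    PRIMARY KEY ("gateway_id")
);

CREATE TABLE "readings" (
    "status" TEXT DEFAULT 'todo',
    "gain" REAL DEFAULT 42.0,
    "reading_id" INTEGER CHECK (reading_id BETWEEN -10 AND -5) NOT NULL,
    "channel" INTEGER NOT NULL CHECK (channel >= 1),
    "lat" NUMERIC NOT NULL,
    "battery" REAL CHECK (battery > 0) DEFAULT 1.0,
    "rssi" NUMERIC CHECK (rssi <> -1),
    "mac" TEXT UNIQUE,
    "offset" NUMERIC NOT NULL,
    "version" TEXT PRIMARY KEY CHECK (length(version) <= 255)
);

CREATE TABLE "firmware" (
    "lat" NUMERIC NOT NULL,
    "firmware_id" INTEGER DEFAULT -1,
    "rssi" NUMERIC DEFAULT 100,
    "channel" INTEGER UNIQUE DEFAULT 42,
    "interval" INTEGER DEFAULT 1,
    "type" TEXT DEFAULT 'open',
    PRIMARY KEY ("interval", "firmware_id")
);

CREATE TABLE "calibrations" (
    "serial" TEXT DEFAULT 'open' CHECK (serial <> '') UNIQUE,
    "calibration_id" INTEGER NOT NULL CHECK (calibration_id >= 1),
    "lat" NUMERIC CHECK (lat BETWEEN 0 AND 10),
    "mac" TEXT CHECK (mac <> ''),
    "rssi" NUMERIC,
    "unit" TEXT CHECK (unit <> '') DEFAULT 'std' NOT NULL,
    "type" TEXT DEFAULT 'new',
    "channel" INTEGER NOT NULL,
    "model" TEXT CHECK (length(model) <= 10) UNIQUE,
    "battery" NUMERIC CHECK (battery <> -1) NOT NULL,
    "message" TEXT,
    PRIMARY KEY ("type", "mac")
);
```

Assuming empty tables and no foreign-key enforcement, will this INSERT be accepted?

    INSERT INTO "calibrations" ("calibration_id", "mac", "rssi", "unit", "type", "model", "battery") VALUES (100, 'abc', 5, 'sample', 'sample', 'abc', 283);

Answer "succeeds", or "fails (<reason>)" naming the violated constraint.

fails (NOT NULL on channel)

channel is omitted from the column list and has no DEFAULT, so it would receive NULL.
But channel is declared NOT NULL.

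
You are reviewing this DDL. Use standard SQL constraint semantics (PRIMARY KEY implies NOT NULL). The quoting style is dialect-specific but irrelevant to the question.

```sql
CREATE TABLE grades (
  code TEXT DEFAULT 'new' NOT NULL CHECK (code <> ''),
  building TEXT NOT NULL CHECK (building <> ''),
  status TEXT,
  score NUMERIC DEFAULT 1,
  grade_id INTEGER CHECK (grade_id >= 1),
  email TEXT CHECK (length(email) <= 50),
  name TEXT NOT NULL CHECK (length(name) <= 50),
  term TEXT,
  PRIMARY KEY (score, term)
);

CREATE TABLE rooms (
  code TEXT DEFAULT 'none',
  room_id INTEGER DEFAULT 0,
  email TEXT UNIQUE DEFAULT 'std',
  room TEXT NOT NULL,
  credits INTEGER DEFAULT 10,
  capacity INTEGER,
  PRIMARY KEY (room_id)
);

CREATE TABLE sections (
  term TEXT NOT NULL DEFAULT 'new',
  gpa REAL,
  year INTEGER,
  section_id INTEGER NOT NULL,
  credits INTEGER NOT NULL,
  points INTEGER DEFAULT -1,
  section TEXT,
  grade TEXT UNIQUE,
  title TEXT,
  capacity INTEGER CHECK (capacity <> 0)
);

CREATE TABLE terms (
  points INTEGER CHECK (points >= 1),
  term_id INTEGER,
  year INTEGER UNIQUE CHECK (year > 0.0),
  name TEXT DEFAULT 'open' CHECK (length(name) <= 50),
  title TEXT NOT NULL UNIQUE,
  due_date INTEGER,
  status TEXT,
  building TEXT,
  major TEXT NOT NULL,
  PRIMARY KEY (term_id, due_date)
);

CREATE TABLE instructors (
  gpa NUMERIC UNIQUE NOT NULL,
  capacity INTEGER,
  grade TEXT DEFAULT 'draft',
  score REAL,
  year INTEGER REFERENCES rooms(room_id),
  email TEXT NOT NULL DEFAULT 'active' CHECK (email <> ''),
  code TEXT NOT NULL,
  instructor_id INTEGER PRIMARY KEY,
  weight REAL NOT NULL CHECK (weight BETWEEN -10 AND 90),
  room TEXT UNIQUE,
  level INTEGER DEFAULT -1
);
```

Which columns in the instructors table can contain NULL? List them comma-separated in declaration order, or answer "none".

capacity, grade, score, year, room, level

- gpa: declared NOT NULL → not nullable.
- capacity: no NOT NULL constraint applies → nullable.
- grade: DEFAULT only fills an omitted column; an explicit NULL is still allowed → nullable.
- score: no NOT NULL constraint applies → nullable.
- year: a foreign key column may be NULL unless separately constrained → nullable.
- email: declared NOT NULL → not nullable.
- code: declared NOT NULL → not nullable.
- instructor_id: part of the PRIMARY KEY, which implies NOT NULL → not nullable.
- weight: declared NOT NULL → not nullable.
- room: UNIQUE does not imply NOT NULL → nullable.
- level: DEFAULT only fills an omitted column; an explicit NULL is still allowed → nullable.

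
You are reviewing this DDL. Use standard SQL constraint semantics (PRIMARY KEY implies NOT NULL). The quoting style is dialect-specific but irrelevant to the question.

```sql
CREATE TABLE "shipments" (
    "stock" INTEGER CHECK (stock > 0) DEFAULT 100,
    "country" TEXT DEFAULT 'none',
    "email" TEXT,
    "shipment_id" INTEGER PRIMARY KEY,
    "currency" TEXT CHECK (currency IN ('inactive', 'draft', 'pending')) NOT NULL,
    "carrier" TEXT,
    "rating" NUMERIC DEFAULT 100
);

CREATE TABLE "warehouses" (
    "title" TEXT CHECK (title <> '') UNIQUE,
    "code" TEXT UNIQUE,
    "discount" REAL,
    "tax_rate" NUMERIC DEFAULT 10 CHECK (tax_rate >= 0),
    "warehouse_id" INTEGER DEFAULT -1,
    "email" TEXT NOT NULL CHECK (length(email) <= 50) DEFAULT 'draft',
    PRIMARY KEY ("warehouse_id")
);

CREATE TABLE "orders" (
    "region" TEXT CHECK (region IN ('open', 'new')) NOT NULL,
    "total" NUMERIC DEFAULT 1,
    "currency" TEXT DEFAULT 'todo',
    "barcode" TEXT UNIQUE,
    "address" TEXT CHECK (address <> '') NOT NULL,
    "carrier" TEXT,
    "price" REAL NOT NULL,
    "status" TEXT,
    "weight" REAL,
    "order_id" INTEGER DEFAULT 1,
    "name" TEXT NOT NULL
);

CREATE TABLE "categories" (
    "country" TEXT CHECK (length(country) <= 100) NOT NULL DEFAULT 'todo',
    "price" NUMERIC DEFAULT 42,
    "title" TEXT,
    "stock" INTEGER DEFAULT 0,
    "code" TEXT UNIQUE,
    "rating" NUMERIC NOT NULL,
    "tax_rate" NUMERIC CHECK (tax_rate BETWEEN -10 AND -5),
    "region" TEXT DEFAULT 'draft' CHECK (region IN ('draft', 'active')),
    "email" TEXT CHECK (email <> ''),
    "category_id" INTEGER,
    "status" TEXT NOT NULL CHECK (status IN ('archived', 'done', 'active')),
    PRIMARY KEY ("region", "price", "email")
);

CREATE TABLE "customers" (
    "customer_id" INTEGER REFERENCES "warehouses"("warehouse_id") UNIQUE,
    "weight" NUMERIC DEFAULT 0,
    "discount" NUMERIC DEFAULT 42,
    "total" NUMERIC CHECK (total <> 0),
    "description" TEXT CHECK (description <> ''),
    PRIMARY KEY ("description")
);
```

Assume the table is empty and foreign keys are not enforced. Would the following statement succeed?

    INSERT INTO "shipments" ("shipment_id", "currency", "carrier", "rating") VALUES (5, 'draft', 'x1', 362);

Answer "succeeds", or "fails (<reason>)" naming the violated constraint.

succeeds

NOT NULL columns: currency is supplied; shipment_id is supplied.
CHECK constraints: 'draft' satisfies (currency IN ('inactive', 'draft', 'pending')).
No constraint is violated.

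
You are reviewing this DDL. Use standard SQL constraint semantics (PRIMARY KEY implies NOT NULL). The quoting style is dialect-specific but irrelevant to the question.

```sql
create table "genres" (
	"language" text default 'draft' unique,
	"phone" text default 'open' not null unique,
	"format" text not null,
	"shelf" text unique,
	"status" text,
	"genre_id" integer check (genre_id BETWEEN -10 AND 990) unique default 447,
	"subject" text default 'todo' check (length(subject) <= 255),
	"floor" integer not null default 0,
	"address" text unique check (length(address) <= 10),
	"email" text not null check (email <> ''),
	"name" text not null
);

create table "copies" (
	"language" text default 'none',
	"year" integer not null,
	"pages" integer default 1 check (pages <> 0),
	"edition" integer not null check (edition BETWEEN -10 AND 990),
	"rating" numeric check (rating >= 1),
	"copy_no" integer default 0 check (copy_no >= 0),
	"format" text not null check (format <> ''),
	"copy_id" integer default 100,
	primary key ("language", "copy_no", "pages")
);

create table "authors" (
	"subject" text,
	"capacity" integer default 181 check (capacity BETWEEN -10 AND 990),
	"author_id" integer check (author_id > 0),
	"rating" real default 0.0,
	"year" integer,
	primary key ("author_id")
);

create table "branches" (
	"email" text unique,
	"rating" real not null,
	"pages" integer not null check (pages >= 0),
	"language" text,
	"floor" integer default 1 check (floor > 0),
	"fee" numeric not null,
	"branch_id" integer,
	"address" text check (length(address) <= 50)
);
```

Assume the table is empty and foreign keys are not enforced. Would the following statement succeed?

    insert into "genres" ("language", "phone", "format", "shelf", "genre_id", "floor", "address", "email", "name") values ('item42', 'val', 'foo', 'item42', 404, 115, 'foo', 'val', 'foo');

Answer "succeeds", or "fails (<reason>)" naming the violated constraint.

succeeds

NOT NULL columns: email is supplied; floor is supplied; format is supplied; name is supplied; phone is supplied.
CHECK constraints: 404 satisfies (genre_id BETWEEN -10 AND 990); 'foo' satisfies (length(address) <= 10); 'val' satisfies (email <> '').
No constraint is violated.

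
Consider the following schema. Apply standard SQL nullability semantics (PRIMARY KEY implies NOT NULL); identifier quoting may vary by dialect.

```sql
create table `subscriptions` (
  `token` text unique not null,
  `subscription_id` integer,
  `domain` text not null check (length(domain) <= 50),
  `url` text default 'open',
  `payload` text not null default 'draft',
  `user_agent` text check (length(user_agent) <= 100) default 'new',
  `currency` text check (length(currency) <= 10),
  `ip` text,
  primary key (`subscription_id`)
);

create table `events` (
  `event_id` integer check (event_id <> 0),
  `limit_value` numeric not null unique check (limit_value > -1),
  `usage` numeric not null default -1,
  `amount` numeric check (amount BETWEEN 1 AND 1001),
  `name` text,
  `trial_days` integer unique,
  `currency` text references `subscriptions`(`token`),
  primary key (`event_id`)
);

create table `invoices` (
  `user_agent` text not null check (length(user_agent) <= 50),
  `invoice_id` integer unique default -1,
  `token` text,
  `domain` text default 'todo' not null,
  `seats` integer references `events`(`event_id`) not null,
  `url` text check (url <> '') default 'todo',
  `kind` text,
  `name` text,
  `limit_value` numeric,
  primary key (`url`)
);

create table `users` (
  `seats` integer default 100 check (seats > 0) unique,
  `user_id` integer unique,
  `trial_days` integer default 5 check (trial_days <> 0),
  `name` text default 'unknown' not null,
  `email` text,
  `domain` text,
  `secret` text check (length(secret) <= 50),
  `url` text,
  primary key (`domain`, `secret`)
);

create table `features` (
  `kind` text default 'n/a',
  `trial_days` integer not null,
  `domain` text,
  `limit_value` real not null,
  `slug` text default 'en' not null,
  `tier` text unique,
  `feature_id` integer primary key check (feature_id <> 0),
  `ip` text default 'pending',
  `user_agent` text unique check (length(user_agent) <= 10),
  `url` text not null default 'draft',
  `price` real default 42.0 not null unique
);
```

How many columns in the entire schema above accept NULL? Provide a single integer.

23

subscriptions: 4 nullable (url, user_agent, currency, ip — PK (subscription_id) and explicit NOT NULL columns excluded).
events: 4 nullable (amount, name, trial_days, currency — PK (event_id) and explicit NOT NULL columns excluded).
invoices: 5 nullable (invoice_id, token, kind, name, limit_value — PK (url) and explicit NOT NULL columns excluded).
users: 5 nullable (seats, user_id, trial_days, email, url — PK (domain, secret) and explicit NOT NULL columns excluded).
features: 5 nullable (kind, domain, tier, ip, user_agent — PK (feature_id) and explicit NOT NULL columns excluded).
Total: 4 + 4 + 5 + 5 + 5 = 23.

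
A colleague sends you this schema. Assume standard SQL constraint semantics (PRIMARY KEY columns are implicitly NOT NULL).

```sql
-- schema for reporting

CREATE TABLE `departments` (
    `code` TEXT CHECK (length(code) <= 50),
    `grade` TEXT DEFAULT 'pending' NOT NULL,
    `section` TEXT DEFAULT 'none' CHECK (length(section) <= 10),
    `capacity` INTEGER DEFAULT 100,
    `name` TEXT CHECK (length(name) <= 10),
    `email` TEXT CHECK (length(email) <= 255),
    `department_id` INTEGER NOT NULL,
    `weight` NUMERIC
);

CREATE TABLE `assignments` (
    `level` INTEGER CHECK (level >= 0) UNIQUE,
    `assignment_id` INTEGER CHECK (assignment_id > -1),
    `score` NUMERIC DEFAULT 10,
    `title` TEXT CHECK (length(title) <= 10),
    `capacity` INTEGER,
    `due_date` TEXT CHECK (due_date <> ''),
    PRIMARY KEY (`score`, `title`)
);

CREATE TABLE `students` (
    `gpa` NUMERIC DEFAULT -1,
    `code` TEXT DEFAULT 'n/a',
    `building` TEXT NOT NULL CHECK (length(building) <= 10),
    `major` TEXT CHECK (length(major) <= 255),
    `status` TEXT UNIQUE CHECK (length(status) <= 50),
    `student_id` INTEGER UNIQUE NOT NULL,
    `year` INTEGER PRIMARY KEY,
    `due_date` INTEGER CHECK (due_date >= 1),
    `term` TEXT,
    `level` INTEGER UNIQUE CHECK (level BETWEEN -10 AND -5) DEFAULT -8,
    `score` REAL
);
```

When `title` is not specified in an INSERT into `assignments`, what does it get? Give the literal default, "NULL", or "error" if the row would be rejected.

title has no DEFAULT clause.
Omitting it would insert NULL, but it is part of the PRIMARY KEY, so the INSERT fails.

error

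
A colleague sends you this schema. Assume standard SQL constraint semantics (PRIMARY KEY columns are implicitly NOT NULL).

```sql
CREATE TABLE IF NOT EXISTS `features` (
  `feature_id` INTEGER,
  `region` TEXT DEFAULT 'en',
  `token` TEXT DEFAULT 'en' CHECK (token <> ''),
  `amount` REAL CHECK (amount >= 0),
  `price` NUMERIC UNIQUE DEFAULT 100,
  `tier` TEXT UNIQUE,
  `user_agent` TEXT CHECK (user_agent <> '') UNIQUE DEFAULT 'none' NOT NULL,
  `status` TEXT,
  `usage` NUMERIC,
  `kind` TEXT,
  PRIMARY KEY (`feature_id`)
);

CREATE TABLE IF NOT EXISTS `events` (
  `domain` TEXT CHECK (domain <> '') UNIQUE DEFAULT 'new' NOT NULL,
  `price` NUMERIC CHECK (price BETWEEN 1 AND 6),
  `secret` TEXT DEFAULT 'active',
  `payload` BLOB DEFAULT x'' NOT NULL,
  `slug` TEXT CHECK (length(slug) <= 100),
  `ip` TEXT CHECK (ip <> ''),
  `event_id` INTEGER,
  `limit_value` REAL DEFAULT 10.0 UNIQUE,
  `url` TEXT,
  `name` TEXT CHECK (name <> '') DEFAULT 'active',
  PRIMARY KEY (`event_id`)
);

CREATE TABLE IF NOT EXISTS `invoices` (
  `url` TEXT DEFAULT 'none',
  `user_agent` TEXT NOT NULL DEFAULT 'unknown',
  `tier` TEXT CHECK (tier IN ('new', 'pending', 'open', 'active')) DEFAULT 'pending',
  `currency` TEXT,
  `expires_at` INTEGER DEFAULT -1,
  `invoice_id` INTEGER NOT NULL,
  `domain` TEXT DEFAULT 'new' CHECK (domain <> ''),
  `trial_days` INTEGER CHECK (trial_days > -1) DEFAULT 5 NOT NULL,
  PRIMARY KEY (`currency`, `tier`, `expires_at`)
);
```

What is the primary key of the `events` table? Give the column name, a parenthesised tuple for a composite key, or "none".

event_id is declared PRIMARY KEY as a table-level PRIMARY KEY clause.

event_id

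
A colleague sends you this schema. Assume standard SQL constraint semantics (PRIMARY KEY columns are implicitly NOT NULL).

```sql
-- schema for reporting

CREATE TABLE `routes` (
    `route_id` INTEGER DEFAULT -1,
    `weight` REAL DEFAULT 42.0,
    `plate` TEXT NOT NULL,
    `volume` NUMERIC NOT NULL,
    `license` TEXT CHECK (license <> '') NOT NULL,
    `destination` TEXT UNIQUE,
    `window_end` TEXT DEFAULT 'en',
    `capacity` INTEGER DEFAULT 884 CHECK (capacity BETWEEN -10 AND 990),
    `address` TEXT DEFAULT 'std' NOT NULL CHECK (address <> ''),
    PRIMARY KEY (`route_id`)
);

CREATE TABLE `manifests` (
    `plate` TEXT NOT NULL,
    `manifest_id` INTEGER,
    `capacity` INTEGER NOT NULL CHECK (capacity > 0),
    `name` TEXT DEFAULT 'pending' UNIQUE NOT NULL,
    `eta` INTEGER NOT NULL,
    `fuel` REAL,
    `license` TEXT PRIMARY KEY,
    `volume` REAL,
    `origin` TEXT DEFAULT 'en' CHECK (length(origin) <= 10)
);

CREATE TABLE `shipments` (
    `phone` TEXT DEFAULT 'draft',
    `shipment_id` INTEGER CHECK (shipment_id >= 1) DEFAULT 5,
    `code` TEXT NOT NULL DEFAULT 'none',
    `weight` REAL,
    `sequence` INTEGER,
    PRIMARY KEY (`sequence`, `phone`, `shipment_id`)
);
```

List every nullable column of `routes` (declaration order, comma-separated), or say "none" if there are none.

- route_id: part of the PRIMARY KEY, which implies NOT NULL → not nullable.
- weight: DEFAULT only fills an omitted column; an explicit NULL is still allowed → nullable.
- plate: declared NOT NULL → not nullable.
- volume: declared NOT NULL → not nullable.
- license: declared NOT NULL → not nullable.
- destination: UNIQUE does not imply NOT NULL → nullable.
- window_end: DEFAULT only fills an omitted column; an explicit NULL is still allowed → nullable.
- capacity: CHECK does not forbid NULL (a CHECK constraint passes when its expression is NULL) → nullable.
- address: declared NOT NULL → not nullable.

weight, destination, window_end, capacity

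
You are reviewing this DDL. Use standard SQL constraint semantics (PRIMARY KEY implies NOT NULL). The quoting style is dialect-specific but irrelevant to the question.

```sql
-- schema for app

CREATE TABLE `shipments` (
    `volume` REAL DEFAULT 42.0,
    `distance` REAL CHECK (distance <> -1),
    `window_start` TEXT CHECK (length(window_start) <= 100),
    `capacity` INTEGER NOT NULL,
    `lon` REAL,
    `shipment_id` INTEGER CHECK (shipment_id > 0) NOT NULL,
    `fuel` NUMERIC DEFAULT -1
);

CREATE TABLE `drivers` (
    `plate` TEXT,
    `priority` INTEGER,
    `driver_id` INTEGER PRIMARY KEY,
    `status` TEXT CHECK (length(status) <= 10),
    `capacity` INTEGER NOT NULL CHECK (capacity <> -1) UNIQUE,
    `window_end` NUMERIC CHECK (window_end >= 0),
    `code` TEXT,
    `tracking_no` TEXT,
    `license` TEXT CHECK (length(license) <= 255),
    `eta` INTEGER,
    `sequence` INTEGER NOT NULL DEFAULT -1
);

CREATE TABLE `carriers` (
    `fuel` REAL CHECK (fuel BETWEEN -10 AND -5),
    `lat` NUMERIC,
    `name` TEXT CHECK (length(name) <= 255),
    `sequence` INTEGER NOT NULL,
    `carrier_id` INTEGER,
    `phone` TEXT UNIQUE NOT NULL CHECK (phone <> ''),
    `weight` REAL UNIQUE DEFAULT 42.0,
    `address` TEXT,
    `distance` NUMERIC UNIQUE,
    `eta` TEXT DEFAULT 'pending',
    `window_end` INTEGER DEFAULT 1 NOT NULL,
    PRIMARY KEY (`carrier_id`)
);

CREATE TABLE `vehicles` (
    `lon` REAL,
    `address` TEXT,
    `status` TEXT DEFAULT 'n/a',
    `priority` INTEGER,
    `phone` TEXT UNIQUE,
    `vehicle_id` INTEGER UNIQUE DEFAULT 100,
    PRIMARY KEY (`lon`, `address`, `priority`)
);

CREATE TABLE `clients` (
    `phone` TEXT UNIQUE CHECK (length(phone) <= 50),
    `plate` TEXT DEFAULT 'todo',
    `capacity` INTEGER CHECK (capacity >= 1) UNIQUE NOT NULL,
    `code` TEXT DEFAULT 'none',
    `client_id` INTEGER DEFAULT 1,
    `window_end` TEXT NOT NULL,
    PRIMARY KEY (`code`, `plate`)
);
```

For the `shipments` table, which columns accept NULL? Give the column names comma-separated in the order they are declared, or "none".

volume, distance, window_start, lon, fuel

- volume: DEFAULT only fills an omitted column; an explicit NULL is still allowed → nullable.
- distance: CHECK does not forbid NULL (a CHECK constraint passes when its expression is NULL) → nullable.
- window_start: CHECK does not forbid NULL (a CHECK constraint passes when its expression is NULL) → nullable.
- capacity: declared NOT NULL → not nullable.
- lon: no NOT NULL constraint applies → nullable.
- shipment_id: declared NOT NULL → not nullable.
- fuel: DEFAULT only fills an omitted column; an explicit NULL is still allowed → nullable.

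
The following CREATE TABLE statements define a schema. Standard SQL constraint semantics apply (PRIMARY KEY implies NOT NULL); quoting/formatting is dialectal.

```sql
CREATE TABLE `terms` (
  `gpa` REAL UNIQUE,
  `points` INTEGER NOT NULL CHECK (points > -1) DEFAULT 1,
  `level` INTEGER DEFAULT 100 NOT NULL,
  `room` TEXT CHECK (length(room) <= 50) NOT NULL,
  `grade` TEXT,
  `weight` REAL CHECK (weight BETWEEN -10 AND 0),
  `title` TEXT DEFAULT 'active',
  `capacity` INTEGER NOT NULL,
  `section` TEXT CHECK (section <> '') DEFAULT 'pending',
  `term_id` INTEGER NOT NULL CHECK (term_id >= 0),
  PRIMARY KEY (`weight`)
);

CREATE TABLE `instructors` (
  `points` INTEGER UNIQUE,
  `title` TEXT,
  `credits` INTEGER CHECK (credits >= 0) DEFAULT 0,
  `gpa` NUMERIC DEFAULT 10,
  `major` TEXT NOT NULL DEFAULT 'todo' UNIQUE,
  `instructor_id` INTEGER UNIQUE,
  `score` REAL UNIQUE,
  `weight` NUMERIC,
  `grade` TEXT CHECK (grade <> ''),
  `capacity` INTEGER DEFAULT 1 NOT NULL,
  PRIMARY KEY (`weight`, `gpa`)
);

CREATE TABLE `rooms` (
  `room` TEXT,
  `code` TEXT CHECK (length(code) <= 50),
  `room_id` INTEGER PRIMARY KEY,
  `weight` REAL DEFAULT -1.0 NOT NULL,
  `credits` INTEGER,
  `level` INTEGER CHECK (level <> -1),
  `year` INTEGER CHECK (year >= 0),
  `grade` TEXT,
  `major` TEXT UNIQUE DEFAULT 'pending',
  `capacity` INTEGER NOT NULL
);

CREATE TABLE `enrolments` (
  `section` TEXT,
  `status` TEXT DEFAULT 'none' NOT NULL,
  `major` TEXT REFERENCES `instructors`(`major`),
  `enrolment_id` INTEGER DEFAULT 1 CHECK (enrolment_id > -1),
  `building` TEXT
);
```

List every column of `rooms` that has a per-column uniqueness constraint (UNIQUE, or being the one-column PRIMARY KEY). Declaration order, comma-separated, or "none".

room_id, major

- room: no UNIQUE or single-column PK constraint.
- code: no UNIQUE or single-column PK constraint.
- room_id: single-column PRIMARY KEY → unique.
- weight: no UNIQUE or single-column PK constraint.
- credits: no UNIQUE or single-column PK constraint.
- level: no UNIQUE or single-column PK constraint.
- year: no UNIQUE or single-column PK constraint.
- grade: no UNIQUE or single-column PK constraint.
- major: declared UNIQUE → unique.
- capacity: no UNIQUE or single-column PK constraint.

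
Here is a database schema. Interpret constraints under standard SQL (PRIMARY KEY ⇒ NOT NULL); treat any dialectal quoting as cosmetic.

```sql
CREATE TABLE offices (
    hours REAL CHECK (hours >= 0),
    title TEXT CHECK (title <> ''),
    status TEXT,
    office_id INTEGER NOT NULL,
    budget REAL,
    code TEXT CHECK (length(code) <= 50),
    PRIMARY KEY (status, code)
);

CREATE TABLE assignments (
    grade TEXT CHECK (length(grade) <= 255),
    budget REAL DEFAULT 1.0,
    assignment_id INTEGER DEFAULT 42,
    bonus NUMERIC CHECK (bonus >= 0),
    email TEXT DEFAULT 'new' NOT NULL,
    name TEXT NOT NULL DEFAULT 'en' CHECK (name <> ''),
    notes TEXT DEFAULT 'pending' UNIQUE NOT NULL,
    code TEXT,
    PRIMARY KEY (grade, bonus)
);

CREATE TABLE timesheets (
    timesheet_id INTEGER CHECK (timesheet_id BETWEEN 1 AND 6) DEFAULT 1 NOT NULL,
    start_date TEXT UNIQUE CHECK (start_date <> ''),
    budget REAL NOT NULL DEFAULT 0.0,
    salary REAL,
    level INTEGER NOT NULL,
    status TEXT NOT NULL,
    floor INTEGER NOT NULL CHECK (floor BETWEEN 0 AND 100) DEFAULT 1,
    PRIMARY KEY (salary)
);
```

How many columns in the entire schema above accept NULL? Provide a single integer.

offices: 3 nullable (hours, title, budget — PK (status, code) and explicit NOT NULL columns excluded).
assignments: 3 nullable (budget, assignment_id, code — PK (grade, bonus) and explicit NOT NULL columns excluded).
timesheets: 1 nullable (start_date — PK (salary) and explicit NOT NULL columns excluded).
Total: 3 + 3 + 1 = 7.

7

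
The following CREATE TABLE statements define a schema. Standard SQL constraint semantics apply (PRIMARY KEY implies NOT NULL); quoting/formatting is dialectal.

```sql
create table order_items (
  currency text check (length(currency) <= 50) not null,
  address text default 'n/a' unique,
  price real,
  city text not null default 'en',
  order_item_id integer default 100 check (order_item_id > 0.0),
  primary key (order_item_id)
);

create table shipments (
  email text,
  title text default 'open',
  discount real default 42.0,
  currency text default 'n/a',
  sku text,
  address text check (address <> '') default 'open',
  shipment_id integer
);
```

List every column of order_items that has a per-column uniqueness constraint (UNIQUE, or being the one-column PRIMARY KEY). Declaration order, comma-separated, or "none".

address, order_item_id

- currency: no UNIQUE or single-column PK constraint.
- address: declared UNIQUE → unique.
- price: no UNIQUE or single-column PK constraint.
- city: no UNIQUE or single-column PK constraint.
- order_item_id: single-column PRIMARY KEY → unique.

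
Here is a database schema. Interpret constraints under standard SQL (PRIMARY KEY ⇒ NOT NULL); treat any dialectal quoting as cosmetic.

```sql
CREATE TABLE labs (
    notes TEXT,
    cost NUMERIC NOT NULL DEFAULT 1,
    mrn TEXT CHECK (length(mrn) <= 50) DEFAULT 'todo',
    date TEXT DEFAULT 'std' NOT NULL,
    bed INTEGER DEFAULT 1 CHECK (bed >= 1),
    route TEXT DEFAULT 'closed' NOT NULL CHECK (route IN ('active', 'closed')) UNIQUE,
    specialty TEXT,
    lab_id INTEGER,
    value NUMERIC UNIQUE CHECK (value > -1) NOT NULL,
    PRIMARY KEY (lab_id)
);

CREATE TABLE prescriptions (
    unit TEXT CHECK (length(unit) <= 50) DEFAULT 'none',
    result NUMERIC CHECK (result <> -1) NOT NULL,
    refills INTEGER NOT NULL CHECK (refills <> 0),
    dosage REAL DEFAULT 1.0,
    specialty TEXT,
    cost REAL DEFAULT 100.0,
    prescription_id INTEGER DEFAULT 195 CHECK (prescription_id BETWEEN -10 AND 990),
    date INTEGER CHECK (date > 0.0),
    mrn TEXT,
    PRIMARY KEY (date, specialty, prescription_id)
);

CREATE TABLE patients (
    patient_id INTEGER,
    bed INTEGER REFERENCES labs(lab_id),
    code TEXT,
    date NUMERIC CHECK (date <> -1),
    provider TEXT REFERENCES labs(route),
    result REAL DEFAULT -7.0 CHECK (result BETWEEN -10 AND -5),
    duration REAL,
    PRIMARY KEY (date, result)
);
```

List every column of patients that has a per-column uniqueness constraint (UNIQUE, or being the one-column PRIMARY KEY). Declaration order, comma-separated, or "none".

none

- patient_id: no UNIQUE or single-column PK constraint.
- bed: no UNIQUE or single-column PK constraint.
- code: no UNIQUE or single-column PK constraint.
- date: part of a composite PRIMARY KEY — only the tuple is unique, not this column on its own.
- provider: no UNIQUE or single-column PK constraint.
- result: part of a composite PRIMARY KEY — only the tuple is unique, not this column on its own.
- duration: no UNIQUE or single-column PK constraint.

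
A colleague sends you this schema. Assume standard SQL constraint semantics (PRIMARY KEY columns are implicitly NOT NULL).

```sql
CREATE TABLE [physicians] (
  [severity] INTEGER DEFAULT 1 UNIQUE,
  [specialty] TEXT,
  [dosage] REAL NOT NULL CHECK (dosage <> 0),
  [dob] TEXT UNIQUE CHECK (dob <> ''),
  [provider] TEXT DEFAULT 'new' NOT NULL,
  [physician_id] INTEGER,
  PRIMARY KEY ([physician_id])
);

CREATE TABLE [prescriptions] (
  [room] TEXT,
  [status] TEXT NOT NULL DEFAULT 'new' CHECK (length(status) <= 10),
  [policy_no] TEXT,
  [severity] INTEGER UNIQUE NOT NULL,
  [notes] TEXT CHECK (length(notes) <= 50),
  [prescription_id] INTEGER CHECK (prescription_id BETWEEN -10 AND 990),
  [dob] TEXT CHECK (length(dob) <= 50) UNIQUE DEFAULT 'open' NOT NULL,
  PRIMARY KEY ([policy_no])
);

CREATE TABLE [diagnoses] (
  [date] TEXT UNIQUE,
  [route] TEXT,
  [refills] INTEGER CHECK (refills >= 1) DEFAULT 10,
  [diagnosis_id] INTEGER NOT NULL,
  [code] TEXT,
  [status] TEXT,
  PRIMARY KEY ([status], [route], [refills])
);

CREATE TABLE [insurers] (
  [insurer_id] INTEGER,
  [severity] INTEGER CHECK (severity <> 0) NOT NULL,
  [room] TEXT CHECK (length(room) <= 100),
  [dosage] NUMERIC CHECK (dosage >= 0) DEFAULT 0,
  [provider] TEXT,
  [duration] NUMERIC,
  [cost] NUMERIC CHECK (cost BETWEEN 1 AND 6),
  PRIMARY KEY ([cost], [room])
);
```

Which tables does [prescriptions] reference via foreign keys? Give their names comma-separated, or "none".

none

No column in prescriptions has a REFERENCES clause.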